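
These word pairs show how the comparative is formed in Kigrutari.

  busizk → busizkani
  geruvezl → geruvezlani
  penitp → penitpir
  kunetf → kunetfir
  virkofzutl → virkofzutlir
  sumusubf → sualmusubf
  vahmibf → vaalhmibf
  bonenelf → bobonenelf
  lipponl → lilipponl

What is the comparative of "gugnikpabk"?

geruvezl and virkofzutl both end in -l yet inflect differently (geruvezlani, virkofzutlir), so the final letter is not what conditions the rule; the second-to-last letter is.
"gugnikpabk" has second-to-last letter 'b'. The stems whose second-to-last letter is 'b' (sumusubf → sualmusubf, vahmibf → vaalhmibf) insert -al- after the first vowel.
The other patterns: stems whose second-to-last letter is 'z' add -ani; stems whose second-to-last letter is 't' add -ir; stems whose second-to-last letter is 'l' or 'n' repeat the first consonant+vowel as a prefix.
So gugnikpabk → gualgnikpabk.

gualgnikpabk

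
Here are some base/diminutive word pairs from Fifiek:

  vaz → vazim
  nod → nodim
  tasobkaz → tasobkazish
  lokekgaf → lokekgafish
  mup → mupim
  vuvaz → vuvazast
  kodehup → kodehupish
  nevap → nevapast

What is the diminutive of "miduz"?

vaz and vuvaz both end in -z yet inflect differently (vazim, vuvazast), so the final letter is not what conditions the rule; the number of vowels is.
"miduz" has 2 vowels. The stems with 2 vowels (vuvaz → vuvazast, nevap → nevapast) add -ast.
The other patterns: stems with 1 vowel add -im; stems with 3 vowels add -ish.
So miduz → miduzast.

miduzast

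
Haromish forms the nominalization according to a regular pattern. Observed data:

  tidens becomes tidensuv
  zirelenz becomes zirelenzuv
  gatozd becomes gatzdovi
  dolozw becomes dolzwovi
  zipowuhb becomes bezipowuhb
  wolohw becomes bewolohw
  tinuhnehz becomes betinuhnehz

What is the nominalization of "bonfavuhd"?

bebonfavuhd

dolozw and wolohw both end in -w yet inflect differently (dolzwovi, bewolohw), so the final letter is not what conditions the rule; the second-to-last letter is.
"bonfavuhd" has second-to-last letter 'h'. The stems whose second-to-last letter is 'h' (zipowuhb → bezipowuhb, wolohw → bewolohw, tinuhnehz → betinuhnehz) add the prefix be-.
So bonfavuhd → bebonfavuhd.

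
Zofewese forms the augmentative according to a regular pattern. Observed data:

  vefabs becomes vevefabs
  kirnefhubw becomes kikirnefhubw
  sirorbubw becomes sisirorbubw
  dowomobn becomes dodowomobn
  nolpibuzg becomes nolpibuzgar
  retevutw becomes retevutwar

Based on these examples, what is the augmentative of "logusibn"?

lologusibn

kirnefhubw and retevutw both end in -w yet inflect differently (kikirnefhubw, retevutwar), so the final letter is not what conditions the rule; the second-to-last letter is.
"logusibn" has second-to-last letter 'b'. The stems whose second-to-last letter is 'b' (vefabs → vevefabs, kirnefhubw → kikirnefhubw, sirorbubw → sisirorbubw) repeat the first consonant+vowel as a prefix.
So logusibn → lologusibn.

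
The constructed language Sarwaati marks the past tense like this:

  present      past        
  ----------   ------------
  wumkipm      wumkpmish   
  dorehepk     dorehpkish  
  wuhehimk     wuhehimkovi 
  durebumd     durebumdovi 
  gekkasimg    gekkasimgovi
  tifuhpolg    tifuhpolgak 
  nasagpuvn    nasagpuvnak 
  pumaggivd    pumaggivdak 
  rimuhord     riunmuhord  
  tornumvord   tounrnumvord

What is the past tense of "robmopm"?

dorehepk and wuhehimk both end in -k yet inflect differently (dorehpkish, wuhehimkovi), so the final letter is not what conditions the rule; the second-to-last letter is.
"robmopm" has second-to-last letter 'p'. The stems whose second-to-last letter is 'p' (wumkipm → wumkpmish, dorehepk → dorehpkish) delete the last vowel and add -ish.
The other patterns: stems whose second-to-last letter is 'm' add -ovi; stems whose second-to-last letter is 'l' or 'v' add -ak; stems whose second-to-last letter is 'r' insert -un- after the first vowel.
So robmopm → robmpmish.

robmpmish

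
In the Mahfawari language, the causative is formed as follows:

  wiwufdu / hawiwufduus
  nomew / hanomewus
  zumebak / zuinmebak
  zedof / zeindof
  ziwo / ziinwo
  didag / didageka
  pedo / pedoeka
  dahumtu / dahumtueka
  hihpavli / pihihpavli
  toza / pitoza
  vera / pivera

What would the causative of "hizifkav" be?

ziwo and pedo both end in -o yet inflect differently (ziinwo, pedoeka), so the final letter is not what conditions the rule; the first letter is.
"hizifkav" begins with h-. The one such stem in the data (hihpavli → pihihpavli) adds the prefix pi-, so the same rule applies.
The other patterns: stems beginning with n- or w- add ha- … -us around the stem; stems beginning with z- insert -in- after the first vowel; stems beginning with d- or p- add -eka.
So hizifkav → pihizifkav.

pihizifkav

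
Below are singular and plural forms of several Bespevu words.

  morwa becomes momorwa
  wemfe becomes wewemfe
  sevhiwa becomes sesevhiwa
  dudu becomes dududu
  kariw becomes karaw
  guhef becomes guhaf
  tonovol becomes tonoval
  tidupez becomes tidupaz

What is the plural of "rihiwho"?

wemfe and guhef both have last vowel 'e' yet inflect differently (wewemfe, guhaf), so the last vowel is not what conditions the rule; whether the stem ends in a vowel or a consonant is.
"rihiwho" ends in a vowel. The stems ending in a vowel (morwa → momorwa, wemfe → wewemfe, sevhiwa → sesevhiwa) repeat the first consonant+vowel as a prefix.
So rihiwho → ririhiwho.

ririhiwho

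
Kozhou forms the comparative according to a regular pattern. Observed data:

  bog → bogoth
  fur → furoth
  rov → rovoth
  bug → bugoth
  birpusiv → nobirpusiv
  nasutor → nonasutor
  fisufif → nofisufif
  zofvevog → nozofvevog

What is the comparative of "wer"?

weroth

rov and birpusiv both end in -v yet inflect differently (rovoth, nobirpusiv), so the final letter is not what conditions the rule; the number of vowels is.
"wer" has 1 vowel. The stems with 1 vowel (bog → bogoth, fur → furoth, rov → rovoth) add -oth.
So wer → weroth.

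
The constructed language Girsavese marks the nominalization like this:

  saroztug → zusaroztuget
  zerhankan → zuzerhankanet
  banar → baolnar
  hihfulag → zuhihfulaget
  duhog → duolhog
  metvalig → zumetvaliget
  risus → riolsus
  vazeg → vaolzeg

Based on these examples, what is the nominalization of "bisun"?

biolsun

metvalig and duhog both end in -g yet inflect differently (zumetvaliget, duolhog), so the final letter is not what conditions the rule; the number of vowels is.
"bisun" has 2 vowels. The stems with 2 vowels (duhog → duolhog, vazeg → vaolzeg, banar → baolnar) insert -ol- after the first vowel.
So bisun → biolsun.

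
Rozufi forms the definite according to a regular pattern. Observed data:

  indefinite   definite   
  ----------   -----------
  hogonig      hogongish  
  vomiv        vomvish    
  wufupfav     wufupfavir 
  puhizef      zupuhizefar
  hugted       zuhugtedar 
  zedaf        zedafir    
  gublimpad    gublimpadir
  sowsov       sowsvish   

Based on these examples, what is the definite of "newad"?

newadir

hugted and gublimpad both end in -d yet inflect differently (zuhugtedar, gublimpadir), so the final letter is not what conditions the rule; the last vowel is.
"newad" has last vowel 'a'. The stems whose last vowel is 'a' (wufupfav → wufupfavir, gublimpad → gublimpadir, zedaf → zedafir) add -ir.
The other patterns: stems whose last vowel is 'e' add zu- … -ar around the stem; stems whose last vowel is 'i' or 'o' delete the last vowel and add -ish.
So newad → newadir.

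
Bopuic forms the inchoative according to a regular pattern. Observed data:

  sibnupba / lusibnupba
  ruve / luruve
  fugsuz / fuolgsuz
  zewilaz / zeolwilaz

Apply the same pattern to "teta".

sibnupba and zewilaz both have last vowel 'a' yet inflect differently (lusibnupba, zeolwilaz), so the last vowel is not what conditions the rule; whether the stem ends in a vowel or a consonant is.
"teta" ends in a vowel. The stems ending in a vowel (sibnupba → lusibnupba, ruve → luruve) add the prefix lu-.
The other pattern: stems ending in a consonant insert -ol- after the first vowel.
So teta → luteta.

luteta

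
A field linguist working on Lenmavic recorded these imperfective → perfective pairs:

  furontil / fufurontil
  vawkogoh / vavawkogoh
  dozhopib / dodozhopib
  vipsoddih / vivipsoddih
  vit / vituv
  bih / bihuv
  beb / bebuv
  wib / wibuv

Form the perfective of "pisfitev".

vawkogoh and bih both end in -h yet inflect differently (vavawkogoh, bihuv), so the final letter is not what conditions the rule; the number of vowels is.
"pisfitev" has 3 vowels. The stems with 3 vowels (furontil → fufurontil, vawkogoh → vavawkogoh, dozhopib → dodozhopib) repeat the first consonant+vowel as a prefix.
The other pattern: stems with 1 vowel add -uv.
So pisfitev → pipisfitev.

pipisfitev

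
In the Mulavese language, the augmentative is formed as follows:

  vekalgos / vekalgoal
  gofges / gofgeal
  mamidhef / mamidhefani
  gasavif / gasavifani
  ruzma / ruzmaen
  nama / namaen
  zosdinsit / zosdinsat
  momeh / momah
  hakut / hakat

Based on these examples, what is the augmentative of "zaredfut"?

zaredfat

"zaredfut" ends in -t. The stems ending in -t (zosdinsit → zosdinsat, hakut → hakat) change the last vowel to 'a'.
The other patterns: stems ending in -s drop the final letter and add -al; stems ending in -f add -ani; stems ending in -a add -en.
So zaredfut → zaredfat.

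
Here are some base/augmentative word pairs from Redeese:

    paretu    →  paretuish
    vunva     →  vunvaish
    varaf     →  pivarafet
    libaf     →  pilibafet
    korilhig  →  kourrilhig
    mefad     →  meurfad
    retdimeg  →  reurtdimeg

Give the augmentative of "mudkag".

muurdkag

vunva and varaf both have last vowel 'a' yet inflect differently (vunvaish, pivarafet), so the last vowel is not what conditions the rule; the final letter is.
"mudkag" ends in -g. The stems ending in -g (korilhig → kourrilhig, retdimeg → reurtdimeg) insert -ur- after the first vowel.
The other patterns: stems ending in -a or -u add -ish; stems ending in -f add pi- … -et around the stem.
So mudkag → muurdkag.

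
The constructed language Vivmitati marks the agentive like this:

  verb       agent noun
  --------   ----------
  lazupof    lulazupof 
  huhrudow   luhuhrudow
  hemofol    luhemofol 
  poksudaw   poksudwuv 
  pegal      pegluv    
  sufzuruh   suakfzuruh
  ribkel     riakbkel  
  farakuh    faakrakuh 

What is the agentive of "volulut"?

"volulut" has last vowel 'u'. The stems whose last vowel is 'u' (sufzuruh → suakfzuruh, farakuh → faakrakuh) insert -ak- after the first vowel.
The other patterns: stems whose last vowel is 'o' add the prefix lu-; stems whose last vowel is 'a' delete the last vowel and add -uv.
So volulut → voaklulut.

voaklulut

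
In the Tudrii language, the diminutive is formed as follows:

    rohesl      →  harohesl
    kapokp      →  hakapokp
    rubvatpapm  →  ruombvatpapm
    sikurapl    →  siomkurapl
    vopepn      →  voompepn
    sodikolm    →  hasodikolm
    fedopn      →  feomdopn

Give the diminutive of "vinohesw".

havinohesw

sikurapl and rohesl both end in -l yet inflect differently (siomkurapl, harohesl), so the final letter is not what conditions the rule; the second-to-last letter is.
"vinohesw" has second-to-last letter 's'. The one such stem in the data (rohesl → harohesl) adds the prefix ha-, so the same rule applies.
The other pattern: stems whose second-to-last letter is 'p' insert -om- after the first vowel.
So vinohesw → havinohesw.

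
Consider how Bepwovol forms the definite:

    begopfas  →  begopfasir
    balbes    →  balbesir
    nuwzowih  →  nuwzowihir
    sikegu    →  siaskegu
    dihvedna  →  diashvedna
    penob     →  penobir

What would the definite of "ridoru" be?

"ridoru" ends in a vowel. The stems ending in a vowel (dihvedna → diashvedna, sikegu → siaskegu) insert -as- after the first vowel.
So ridoru → riasdoru.

riasdoru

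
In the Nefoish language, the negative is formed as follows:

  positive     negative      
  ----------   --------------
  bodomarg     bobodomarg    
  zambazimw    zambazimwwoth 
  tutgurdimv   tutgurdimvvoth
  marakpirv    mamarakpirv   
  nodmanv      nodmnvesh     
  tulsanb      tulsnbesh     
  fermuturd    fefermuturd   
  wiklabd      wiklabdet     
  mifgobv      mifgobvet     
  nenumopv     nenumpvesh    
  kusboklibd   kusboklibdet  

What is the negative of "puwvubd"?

puwvubdet

fermuturd and wiklabd both end in -d yet inflect differently (fefermuturd, wiklabdet), so the final letter is not what conditions the rule; the second-to-last letter is.
"puwvubd" has second-to-last letter 'b'. The stems whose second-to-last letter is 'b' (wiklabd → wiklabdet, mifgobv → mifgobvet, kusboklibd → kusboklibdet) add -et.
The other patterns: stems whose second-to-last letter is 'r' repeat the first consonant+vowel as a prefix; stems whose second-to-last letter is 'm' double the final consonant and add -oth; stems whose second-to-last letter is 'n' or 'p' delete the last vowel and add -esh.
So puwvubd → puwvubdet.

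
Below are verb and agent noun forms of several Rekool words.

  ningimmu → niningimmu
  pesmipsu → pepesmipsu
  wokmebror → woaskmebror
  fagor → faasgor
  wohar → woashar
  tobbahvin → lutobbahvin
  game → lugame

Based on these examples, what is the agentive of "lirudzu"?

lilirudzu

ningimmu and wokmebror both have 3 vowels yet inflect differently (niningimmu, woaskmebror), so the number of vowels is not what conditions the rule; the final letter is.
"lirudzu" ends in -u. The stems ending in -u (ningimmu → niningimmu, pesmipsu → pepesmipsu) repeat the first consonant+vowel as a prefix.
So lirudzu → lilirudzu.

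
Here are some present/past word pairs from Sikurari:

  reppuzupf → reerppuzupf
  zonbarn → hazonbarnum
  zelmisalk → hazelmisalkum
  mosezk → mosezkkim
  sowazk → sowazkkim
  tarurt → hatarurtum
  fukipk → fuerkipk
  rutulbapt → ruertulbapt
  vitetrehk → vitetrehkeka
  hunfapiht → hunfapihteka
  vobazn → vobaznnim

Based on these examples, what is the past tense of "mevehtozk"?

zelmisalk and mosezk both end in -k yet inflect differently (hazelmisalkum, mosezkkim), so the final letter is not what conditions the rule; the second-to-last letter is.
"mevehtozk" has second-to-last letter 'z'. The stems whose second-to-last letter is 'z' (mosezk → mosezkkim, vobazn → vobaznnim, sowazk → sowazkkim) double the final consonant and add -im.
The other patterns: stems whose second-to-last letter is 'l' or 'r' add ha- … -um around the stem; stems whose second-to-last letter is 'h' add -eka; stems whose second-to-last letter is 'p' insert -er- after the first vowel.
So mevehtozk → mevehtozkkim.

mevehtozkkim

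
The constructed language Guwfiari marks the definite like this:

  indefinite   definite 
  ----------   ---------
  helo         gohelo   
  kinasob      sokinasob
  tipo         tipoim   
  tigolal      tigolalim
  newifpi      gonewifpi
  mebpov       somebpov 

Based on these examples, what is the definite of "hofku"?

gohofku

helo and tipo both end in -o yet inflect differently (gohelo, tipoim), so the final letter is not what conditions the rule; the first letter is.
"hofku" begins with h-. The one such stem in the data (helo → gohelo) adds the prefix go-, so the same rule applies.
The other patterns: stems beginning with t- add -im; stems beginning with k- or m- add the prefix so-.
So hofku → gohofku.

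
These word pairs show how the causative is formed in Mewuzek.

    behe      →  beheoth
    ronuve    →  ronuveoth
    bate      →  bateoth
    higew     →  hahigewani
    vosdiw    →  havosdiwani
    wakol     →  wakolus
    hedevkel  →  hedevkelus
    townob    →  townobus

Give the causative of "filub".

behe and higew both have last vowel 'e' yet inflect differently (beheoth, hahigewani), so the last vowel is not what conditions the rule; the final letter is.
"filub" ends in -b. The one such stem in the data (townob → townobus) adds -us, so the same rule applies.
So filub → filubus.

filubus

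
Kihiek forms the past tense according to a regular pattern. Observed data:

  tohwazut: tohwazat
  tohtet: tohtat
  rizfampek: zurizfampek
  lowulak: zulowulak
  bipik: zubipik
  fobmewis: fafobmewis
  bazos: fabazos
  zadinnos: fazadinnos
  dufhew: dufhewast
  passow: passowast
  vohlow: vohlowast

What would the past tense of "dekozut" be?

tohtet and rizfampek both have last vowel 'e' yet inflect differently (tohtat, zurizfampek), so the last vowel is not what conditions the rule; the final letter is.
"dekozut" ends in -t. The stems ending in -t (tohwazut → tohwazat, tohtet → tohtat) change the last vowel to 'a'.
The other patterns: stems ending in -k add the prefix zu-; stems ending in -s add the prefix fa-; stems ending in -w add -ast.
So dekozut → dekozat.

dekozat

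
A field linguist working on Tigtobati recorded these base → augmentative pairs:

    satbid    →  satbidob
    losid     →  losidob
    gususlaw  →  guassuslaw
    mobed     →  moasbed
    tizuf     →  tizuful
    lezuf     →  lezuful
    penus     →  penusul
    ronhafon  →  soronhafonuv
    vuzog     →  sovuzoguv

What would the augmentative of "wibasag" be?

"wibasag" has last vowel 'a'. The one such stem in the data (gususlaw → guassuslaw) inserts -as- after the first vowel (as does mobed), so the same rule applies.
So wibasag → wiasbasag.

wiasbasag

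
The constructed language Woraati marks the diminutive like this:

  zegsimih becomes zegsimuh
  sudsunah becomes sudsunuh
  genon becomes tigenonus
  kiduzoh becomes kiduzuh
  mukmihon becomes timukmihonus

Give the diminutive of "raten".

tiratenus

"raten" ends in -n. The stems ending in -n (mukmihon → timukmihonus, genon → tigenonus) add ti- … -us around the stem.
The other pattern: stems ending in -h change the last vowel to 'u'.
So raten → tiratenus.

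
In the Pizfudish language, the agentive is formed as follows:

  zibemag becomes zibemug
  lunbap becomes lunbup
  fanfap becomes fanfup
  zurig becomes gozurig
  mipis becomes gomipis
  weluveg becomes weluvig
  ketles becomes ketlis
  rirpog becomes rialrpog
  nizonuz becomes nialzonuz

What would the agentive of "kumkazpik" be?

zibemag and zurig both end in -g yet inflect differently (zibemug, gozurig), so the final letter is not what conditions the rule; the last vowel is.
"kumkazpik" has last vowel 'i'. The stems whose last vowel is 'i' (zurig → gozurig, mipis → gomipis) add the prefix go-.
The other patterns: stems whose last vowel is 'a' change the last vowel to 'u'; stems whose last vowel is 'e' change the last vowel to 'i'; stems whose last vowel is 'o' or 'u' insert -al- after the first vowel.
So kumkazpik → gokumkazpik.

gokumkazpik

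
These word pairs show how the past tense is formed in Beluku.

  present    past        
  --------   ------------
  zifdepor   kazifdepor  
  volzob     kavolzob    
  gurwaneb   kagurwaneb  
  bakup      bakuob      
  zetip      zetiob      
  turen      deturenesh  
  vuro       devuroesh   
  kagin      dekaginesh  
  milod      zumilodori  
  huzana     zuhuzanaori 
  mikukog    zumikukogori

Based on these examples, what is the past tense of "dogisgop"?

"dogisgop" ends in -p. The stems ending in -p (bakup → bakuob, zetip → zetiob) drop the final letter and add -ob.
So dogisgop → dogisgoob.

dogisgoob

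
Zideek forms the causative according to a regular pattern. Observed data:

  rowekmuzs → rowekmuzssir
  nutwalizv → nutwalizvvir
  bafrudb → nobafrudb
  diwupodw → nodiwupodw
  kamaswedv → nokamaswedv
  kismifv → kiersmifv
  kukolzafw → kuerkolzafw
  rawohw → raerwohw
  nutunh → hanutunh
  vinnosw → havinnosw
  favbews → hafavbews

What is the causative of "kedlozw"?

kedlozwwir

nutwalizv and kamaswedv both end in -v yet inflect differently (nutwalizvvir, nokamaswedv), so the final letter is not what conditions the rule; the second-to-last letter is.
"kedlozw" has second-to-last letter 'z'. The stems whose second-to-last letter is 'z' (rowekmuzs → rowekmuzssir, nutwalizv → nutwalizvvir) double the final consonant and add -ir.
The other patterns: stems whose second-to-last letter is 'd' add the prefix no-; stems whose second-to-last letter is 'f' or 'h' insert -er- after the first vowel; stems whose second-to-last letter is 'n', 's' or 'w' add the prefix ha-.
So kedlozw → kedlozwwir.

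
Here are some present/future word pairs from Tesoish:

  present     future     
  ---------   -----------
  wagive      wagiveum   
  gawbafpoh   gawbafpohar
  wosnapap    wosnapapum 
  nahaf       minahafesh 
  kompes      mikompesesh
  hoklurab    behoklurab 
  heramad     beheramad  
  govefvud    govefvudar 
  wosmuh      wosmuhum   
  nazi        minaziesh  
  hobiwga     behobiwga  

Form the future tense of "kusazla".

mikusazlaesh

gawbafpoh and wosmuh both end in -h yet inflect differently (gawbafpohar, wosmuhum), so the final letter is not what conditions the rule; the first letter is.
"kusazla" begins with k-. The one such stem in the data (kompes → mikompesesh) adds mi- … -esh around the stem, so the same rule applies.
So kusazla → mikusazlaesh.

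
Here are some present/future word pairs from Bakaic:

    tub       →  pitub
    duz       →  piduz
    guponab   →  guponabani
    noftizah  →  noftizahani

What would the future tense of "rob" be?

pirob

"rob" has 1 vowel. The stems with 1 vowel (tub → pitub, duz → piduz) add the prefix pi-.
The other pattern: stems with 3 vowels add -ani.
So rob → pirob.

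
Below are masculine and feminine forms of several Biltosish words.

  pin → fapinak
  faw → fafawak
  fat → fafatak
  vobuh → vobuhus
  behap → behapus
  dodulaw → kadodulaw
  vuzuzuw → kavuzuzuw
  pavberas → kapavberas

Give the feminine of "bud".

"bud" has 1 vowel. The stems with 1 vowel (pin → fapinak, faw → fafawak, fat → fafatak) add fa- … -ak around the stem.
So bud → fabudak.

fabudak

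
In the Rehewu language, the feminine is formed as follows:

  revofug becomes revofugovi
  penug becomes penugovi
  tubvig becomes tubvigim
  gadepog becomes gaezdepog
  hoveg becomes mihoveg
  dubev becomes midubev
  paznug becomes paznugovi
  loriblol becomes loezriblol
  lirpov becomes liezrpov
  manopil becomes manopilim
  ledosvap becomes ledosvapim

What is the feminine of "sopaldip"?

dubev and lirpov both end in -v yet inflect differently (midubev, liezrpov), so the final letter is not what conditions the rule; the last vowel is.
"sopaldip" has last vowel 'i'. The stems whose last vowel is 'i' (manopil → manopilim, tubvig → tubvigim) add -im.
The other patterns: stems whose last vowel is 'e' add the prefix mi-; stems whose last vowel is 'o' insert -ez- after the first vowel; stems whose last vowel is 'u' add -ovi.
So sopaldip → sopaldipim.

sopaldipim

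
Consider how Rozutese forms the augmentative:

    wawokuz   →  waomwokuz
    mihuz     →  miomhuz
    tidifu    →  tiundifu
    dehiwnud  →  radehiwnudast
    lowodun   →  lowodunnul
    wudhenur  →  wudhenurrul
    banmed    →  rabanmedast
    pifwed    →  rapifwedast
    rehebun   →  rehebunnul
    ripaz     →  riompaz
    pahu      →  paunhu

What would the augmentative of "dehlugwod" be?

dehiwnud and pahu both have last vowel 'u' yet inflect differently (radehiwnudast, paunhu), so the last vowel is not what conditions the rule; the final letter is.
"dehlugwod" ends in -d. The stems ending in -d (pifwed → rapifwedast, dehiwnud → radehiwnudast, banmed → rabanmedast) add ra- … -ast around the stem.
So dehlugwod → radehlugwodast.

radehlugwodast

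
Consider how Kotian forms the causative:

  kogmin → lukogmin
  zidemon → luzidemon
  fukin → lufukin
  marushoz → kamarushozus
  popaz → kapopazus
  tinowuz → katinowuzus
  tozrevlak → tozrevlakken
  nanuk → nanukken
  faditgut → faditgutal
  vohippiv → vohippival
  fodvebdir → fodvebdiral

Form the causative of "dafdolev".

"dafdolev" ends in -v. The one such stem in the data (vohippiv → vohippival) adds -al, so the same rule applies.
The other patterns: stems ending in -n add the prefix lu-; stems ending in -z add ka- … -us around the stem; stems ending in -k double the final consonant and add -en.
So dafdolev → dafdoleval.

dafdoleval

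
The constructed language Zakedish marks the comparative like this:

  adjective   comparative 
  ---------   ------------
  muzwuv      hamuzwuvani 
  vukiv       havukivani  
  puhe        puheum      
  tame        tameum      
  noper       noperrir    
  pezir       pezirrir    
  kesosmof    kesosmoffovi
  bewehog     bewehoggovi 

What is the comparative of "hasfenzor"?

hasfenzorrir

"hasfenzor" ends in -r. The stems ending in -r (noper → noperrir, pezir → pezirrir) double the final consonant and add -ir.
So hasfenzor → hasfenzorrir.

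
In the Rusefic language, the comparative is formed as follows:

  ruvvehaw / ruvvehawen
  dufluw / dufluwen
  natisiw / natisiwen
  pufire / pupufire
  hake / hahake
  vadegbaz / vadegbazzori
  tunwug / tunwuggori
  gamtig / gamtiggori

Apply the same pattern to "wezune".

wewezune

ruvvehaw and vadegbaz both have last vowel 'a' yet inflect differently (ruvvehawen, vadegbazzori), so the last vowel is not what conditions the rule; the final letter is.
"wezune" ends in -e. The stems ending in -e (pufire → pupufire, hake → hahake) repeat the first consonant+vowel as a prefix.
The other patterns: stems ending in -w add -en; stems ending in -g or -z double the final consonant and add -ori.
So wezune → wewezune.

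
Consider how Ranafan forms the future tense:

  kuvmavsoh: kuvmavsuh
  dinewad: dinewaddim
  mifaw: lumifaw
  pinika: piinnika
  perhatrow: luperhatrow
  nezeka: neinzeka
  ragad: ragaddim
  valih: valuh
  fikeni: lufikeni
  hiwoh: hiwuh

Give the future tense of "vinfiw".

luvinfiw

dinewad and pinika both have last vowel 'a' yet inflect differently (dinewaddim, piinnika), so the last vowel is not what conditions the rule; the final letter is.
"vinfiw" ends in -w. The stems ending in -w (mifaw → lumifaw, perhatrow → luperhatrow) add the prefix lu-.
So vinfiw → luvinfiw.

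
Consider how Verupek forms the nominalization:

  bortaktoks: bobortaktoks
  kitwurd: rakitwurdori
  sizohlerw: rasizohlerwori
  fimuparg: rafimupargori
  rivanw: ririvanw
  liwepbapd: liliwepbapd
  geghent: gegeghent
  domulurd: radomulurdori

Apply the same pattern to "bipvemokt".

sizohlerw and rivanw both end in -w yet inflect differently (rasizohlerwori, ririvanw), so the final letter is not what conditions the rule; the second-to-last letter is.
"bipvemokt" has second-to-last letter 'k'. The one such stem in the data (bortaktoks → bobortaktoks) repeats the first consonant+vowel as a prefix (as do rivanw, liwepbapd), so the same rule applies.
The other pattern: stems whose second-to-last letter is 'r' add ra- … -ori around the stem.
So bipvemokt → bibipvemokt.

bibipvemokt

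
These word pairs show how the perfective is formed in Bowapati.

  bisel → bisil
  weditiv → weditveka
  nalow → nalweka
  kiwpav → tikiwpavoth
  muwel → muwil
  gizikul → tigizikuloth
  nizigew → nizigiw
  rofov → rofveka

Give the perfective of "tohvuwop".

tohvuwpeka

gizikul and muwel both end in -l yet inflect differently (tigizikuloth, muwil), so the final letter is not what conditions the rule; the last vowel is.
"tohvuwop" has last vowel 'o'. The stems whose last vowel is 'o' (nalow → nalweka, rofov → rofveka) delete the last vowel and add -eka.
The other patterns: stems whose last vowel is 'a' or 'u' add ti- … -oth around the stem; stems whose last vowel is 'e' change the last vowel to 'i'.
So tohvuwop → tohvuwpeka.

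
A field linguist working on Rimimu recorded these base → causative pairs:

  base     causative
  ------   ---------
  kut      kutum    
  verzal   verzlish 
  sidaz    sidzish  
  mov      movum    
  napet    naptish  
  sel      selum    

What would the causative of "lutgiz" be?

sel and verzal both end in -l yet inflect differently (selum, verzlish), so the final letter is not what conditions the rule; the number of vowels is.
"lutgiz" has 2 vowels. The stems with 2 vowels (sidaz → sidzish, verzal → verzlish, napet → naptish) delete the last vowel and add -ish.
The other pattern: stems with 1 vowel add -um.
So lutgiz → lutgzish.

lutgzish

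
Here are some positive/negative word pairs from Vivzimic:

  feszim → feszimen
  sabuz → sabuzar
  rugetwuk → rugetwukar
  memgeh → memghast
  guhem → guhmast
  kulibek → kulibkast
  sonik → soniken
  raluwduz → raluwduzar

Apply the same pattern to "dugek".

dugkast

kulibek and rugetwuk both end in -k yet inflect differently (kulibkast, rugetwukar), so the final letter is not what conditions the rule; the last vowel is.
"dugek" has last vowel 'e'. The stems whose last vowel is 'e' (memgeh → memghast, kulibek → kulibkast, guhem → guhmast) delete the last vowel and add -ast.
So dugek → dugkast.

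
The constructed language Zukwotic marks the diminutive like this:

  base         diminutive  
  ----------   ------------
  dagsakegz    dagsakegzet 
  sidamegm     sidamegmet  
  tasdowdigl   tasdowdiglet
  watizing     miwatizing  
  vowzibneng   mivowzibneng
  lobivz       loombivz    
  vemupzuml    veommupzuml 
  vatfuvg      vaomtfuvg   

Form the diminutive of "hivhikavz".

hiomvhikavz

dagsakegz and lobivz both end in -z yet inflect differently (dagsakegzet, loombivz), so the final letter is not what conditions the rule; the second-to-last letter is.
"hivhikavz" has second-to-last letter 'v'. The stems whose second-to-last letter is 'v' (lobivz → loombivz, vatfuvg → vaomtfuvg) insert -om- after the first vowel.
So hivhikavz → hiomvhikavz.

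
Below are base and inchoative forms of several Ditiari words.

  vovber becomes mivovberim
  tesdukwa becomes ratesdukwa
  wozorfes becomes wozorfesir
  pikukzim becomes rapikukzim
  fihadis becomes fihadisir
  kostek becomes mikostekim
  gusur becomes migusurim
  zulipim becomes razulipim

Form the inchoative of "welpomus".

"welpomus" ends in -s. The stems ending in -s (fihadis → fihadisir, wozorfes → wozorfesir) add -ir.
So welpomus → welpomusir.

welpomusir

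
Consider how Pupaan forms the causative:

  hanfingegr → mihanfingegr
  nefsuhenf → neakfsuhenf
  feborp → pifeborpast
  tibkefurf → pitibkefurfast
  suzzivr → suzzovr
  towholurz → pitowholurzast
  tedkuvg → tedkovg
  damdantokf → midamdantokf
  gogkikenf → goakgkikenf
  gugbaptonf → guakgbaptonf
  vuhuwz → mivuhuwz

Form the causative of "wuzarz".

nefsuhenf and tibkefurf both end in -f yet inflect differently (neakfsuhenf, pitibkefurfast), so the final letter is not what conditions the rule; the second-to-last letter is.
"wuzarz" has second-to-last letter 'r'. The stems whose second-to-last letter is 'r' (feborp → pifeborpast, tibkefurf → pitibkefurfast, towholurz → pitowholurzast) add pi- … -ast around the stem.
The other patterns: stems whose second-to-last letter is 'n' insert -ak- after the first vowel; stems whose second-to-last letter is 'v' change the last vowel to 'o'; stems whose second-to-last letter is 'g', 'k' or 'w' add the prefix mi-.
So wuzarz → piwuzarzast.

piwuzarzast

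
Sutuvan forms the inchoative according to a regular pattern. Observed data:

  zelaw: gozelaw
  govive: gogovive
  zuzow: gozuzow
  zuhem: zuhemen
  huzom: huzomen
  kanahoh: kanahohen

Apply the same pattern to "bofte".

"bofte" ends in -e. The one such stem in the data (govive → gogovive) adds the prefix go-, so the same rule applies.
The other pattern: stems ending in -h or -m add -en.
So bofte → gobofte.

gobofte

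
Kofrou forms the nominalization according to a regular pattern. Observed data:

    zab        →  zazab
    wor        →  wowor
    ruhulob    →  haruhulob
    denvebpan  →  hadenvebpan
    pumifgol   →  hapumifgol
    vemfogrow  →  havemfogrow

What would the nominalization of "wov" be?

"wov" has 1 vowel. The stems with 1 vowel (zab → zazab, wor → wowor) repeat the first consonant+vowel as a prefix.
So wov → wowov.

wowov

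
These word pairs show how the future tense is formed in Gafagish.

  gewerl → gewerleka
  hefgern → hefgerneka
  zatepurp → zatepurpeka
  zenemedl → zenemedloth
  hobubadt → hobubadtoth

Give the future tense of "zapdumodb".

zapdumodboth

"zapdumodb" has second-to-last letter 'd'. The stems whose second-to-last letter is 'd' (zenemedl → zenemedloth, hobubadt → hobubadtoth) add -oth.
So zapdumodb → zapdumodboth.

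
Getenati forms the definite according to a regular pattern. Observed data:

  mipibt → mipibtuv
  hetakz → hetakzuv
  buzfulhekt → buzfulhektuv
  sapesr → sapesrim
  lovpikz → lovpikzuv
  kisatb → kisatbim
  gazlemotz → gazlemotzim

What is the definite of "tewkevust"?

gazlemotz and hetakz both end in -z yet inflect differently (gazlemotzim, hetakzuv), so the final letter is not what conditions the rule; the second-to-last letter is.
"tewkevust" has second-to-last letter 's'. The one such stem in the data (sapesr → sapesrim) adds -im, so the same rule applies.
The other pattern: stems whose second-to-last letter is 'b' or 'k' add -uv.
So tewkevust → tewkevustim.

tewkevustim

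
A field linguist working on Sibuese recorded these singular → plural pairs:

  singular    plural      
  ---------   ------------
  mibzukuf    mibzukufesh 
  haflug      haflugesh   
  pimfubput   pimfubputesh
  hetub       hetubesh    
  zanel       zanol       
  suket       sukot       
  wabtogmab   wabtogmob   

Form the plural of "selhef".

pimfubput and suket both end in -t yet inflect differently (pimfubputesh, sukot), so the final letter is not what conditions the rule; the last vowel is.
"selhef" has last vowel 'e'. The stems whose last vowel is 'e' (zanel → zanol, suket → sukot) change the last vowel to 'o'.
The other pattern: stems whose last vowel is 'u' add -esh.
So selhef → selhof.

selhof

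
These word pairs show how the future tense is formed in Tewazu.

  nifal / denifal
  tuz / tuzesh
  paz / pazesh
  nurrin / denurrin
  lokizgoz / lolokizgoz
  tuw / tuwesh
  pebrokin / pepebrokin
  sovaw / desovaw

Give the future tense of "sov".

tuw and sovaw both end in -w yet inflect differently (tuwesh, desovaw), so the final letter is not what conditions the rule; the number of vowels is.
"sov" has 1 vowel. The stems with 1 vowel (tuz → tuzesh, paz → pazesh, tuw → tuwesh) add -esh.
The other patterns: stems with 2 vowels add the prefix de-; stems with 3 vowels repeat the first consonant+vowel as a prefix.
So sov → sovesh.

sovesh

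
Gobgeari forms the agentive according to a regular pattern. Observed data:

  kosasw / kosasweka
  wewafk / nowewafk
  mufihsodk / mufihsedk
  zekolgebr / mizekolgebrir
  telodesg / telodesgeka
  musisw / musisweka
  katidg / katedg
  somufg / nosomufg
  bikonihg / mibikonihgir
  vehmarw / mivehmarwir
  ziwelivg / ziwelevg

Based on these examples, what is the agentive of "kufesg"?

kufesgeka

"kufesg" has second-to-last letter 's'. The stems whose second-to-last letter is 's' (kosasw → kosasweka, telodesg → telodesgeka, musisw → musisweka) add -eka.
The other patterns: stems whose second-to-last letter is 'd' or 'v' change the last vowel to 'e'; stems whose second-to-last letter is 'f' add the prefix no-; stems whose second-to-last letter is 'b', 'h' or 'r' add mi- … -ir around the stem.
So kufesg → kufesgeka.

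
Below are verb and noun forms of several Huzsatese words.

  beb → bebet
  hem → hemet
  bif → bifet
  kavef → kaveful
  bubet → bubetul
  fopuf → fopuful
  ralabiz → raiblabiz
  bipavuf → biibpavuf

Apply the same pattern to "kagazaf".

kaibgazaf

bif and kavef both end in -f yet inflect differently (bifet, kaveful), so the final letter is not what conditions the rule; the number of vowels is.
"kagazaf" has 3 vowels. The stems with 3 vowels (ralabiz → raiblabiz, bipavuf → biibpavuf) insert -ib- after the first vowel.
The other patterns: stems with 1 vowel add -et; stems with 2 vowels add -ul.
So kagazaf → kaibgazaf.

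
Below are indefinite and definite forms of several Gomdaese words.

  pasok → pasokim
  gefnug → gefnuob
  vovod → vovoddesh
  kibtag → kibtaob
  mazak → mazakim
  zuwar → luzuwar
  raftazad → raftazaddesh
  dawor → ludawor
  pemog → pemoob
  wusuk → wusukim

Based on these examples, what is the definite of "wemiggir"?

luwemiggir

pasok and pemog both have last vowel 'o' yet inflect differently (pasokim, pemoob), so the last vowel is not what conditions the rule; the final letter is.
"wemiggir" ends in -r. The stems ending in -r (dawor → ludawor, zuwar → luzuwar) add the prefix lu-.
The other patterns: stems ending in -k add -im; stems ending in -g drop the final letter and add -ob; stems ending in -d double the final consonant and add -esh.
So wemiggir → luwemiggir.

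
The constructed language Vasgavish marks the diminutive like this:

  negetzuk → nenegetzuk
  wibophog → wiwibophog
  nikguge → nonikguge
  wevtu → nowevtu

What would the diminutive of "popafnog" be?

negetzuk and wevtu both have last vowel 'u' yet inflect differently (nenegetzuk, nowevtu), so the last vowel is not what conditions the rule; whether the stem ends in a vowel or a consonant is.
"popafnog" ends in a consonant. The stems ending in a consonant (negetzuk → nenegetzuk, wibophog → wiwibophog) repeat the first consonant+vowel as a prefix.
The other pattern: stems ending in a vowel add the prefix no-.
So popafnog → popopafnog.

popopafnog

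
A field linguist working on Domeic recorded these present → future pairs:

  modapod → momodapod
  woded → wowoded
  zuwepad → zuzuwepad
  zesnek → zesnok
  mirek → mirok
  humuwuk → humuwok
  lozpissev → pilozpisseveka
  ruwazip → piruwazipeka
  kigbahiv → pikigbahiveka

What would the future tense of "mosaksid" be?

momosaksid

"mosaksid" ends in -d. The stems ending in -d (modapod → momodapod, woded → wowoded, zuwepad → zuzuwepad) repeat the first consonant+vowel as a prefix.
The other patterns: stems ending in -k change the last vowel to 'o'; stems ending in -p or -v add pi- … -eka around the stem.
So mosaksid → momosaksid.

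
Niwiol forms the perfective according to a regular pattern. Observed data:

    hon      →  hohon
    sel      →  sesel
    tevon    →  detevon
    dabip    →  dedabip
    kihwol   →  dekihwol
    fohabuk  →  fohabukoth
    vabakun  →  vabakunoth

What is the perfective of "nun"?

nunun

"nun" has 1 vowel. The stems with 1 vowel (hon → hohon, sel → sesel) repeat the first consonant+vowel as a prefix.
So nun → nunun.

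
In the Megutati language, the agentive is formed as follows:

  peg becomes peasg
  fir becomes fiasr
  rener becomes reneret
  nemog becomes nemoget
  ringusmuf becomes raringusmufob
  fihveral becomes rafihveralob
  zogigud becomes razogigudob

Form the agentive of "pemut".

"pemut" has 2 vowels. The stems with 2 vowels (rener → reneret, nemog → nemoget) add -et.
So pemut → pemutet.

pemutet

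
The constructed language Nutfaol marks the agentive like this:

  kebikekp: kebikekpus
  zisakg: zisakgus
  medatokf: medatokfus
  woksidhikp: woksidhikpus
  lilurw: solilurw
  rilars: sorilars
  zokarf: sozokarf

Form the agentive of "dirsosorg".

sodirsosorg

"dirsosorg" has second-to-last letter 'r'. The stems whose second-to-last letter is 'r' (lilurw → solilurw, rilars → sorilars, zokarf → sozokarf) add the prefix so-.
So dirsosorg → sodirsosorg.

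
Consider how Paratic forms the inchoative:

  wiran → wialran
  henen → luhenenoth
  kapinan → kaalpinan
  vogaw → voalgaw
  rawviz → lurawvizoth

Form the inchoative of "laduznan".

laalduznan

wiran and henen both end in -n yet inflect differently (wialran, luhenenoth), so the final letter is not what conditions the rule; the last vowel is.
"laduznan" has last vowel 'a'. The stems whose last vowel is 'a' (vogaw → voalgaw, wiran → wialran, kapinan → kaalpinan) insert -al- after the first vowel.
The other pattern: stems whose last vowel is 'e' or 'i' add lu- … -oth around the stem.
So laduznan → laalduznan.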